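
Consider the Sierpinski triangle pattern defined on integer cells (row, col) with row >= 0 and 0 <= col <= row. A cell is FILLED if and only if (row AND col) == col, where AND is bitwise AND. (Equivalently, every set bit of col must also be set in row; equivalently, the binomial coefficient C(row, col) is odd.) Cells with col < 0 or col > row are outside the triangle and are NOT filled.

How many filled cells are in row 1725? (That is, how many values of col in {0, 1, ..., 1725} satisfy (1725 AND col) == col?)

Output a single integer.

1725 in binary = 11010111101
popcount(1725) = number of 1-bits in 11010111101 = 8
A col c satisfies (1725 AND c) == c iff every set bit of c is also set in 1725; each of the 8 set bits of 1725 can independently be on or off in c.
count = 2^8 = 256

Answer: 256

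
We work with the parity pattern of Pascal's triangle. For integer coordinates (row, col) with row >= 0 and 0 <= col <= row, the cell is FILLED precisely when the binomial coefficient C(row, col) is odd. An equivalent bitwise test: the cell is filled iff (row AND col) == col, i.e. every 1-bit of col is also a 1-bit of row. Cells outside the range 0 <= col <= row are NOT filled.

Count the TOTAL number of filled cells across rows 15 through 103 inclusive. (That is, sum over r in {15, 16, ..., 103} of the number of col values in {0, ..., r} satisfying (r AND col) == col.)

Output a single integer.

Answer: 1258

Derivation:
r15=1111 pc4: +16 =16
r16=10000 pc1: +2 =18
r17=10001 pc2: +4 =22
r18=10010 pc2: +4 =26
r19=10011 pc3: +8 =34
r20=10100 pc2: +4 =38
r21=10101 pc3: +8 =46
r22=10110 pc3: +8 =54
r23=10111 pc4: +16 =70
r24=11000 pc2: +4 =74
r25=11001 pc3: +8 =82
r26=11010 pc3: +8 =90
r27=11011 pc4: +16 =106
r28=11100 pc3: +8 =114
r29=11101 pc4: +16 =130
r30=11110 pc4: +16 =146
r31=11111 pc5: +32 =178
r32=100000 pc1: +2 =180
r33=100001 pc2: +4 =184
r34=100010 pc2: +4 =188
r35=100011 pc3: +8 =196
r36=100100 pc2: +4 =200
r37=100101 pc3: +8 =208
r38=100110 pc3: +8 =216
r39=100111 pc4: +16 =232
r40=101000 pc2: +4 =236
r41=101001 pc3: +8 =244
r42=101010 pc3: +8 =252
r43=101011 pc4: +16 =268
r44=101100 pc3: +8 =276
r45=101101 pc4: +16 =292
r46=101110 pc4: +16 =308
r47=101111 pc5: +32 =340
r48=110000 pc2: +4 =344
r49=110001 pc3: +8 =352
r50=110010 pc3: +8 =360
r51=110011 pc4: +16 =376
r52=110100 pc3: +8 =384
r53=110101 pc4: +16 =400
r54=110110 pc4: +16 =416
r55=110111 pc5: +32 =448
r56=111000 pc3: +8 =456
r57=111001 pc4: +16 =472
r58=111010 pc4: +16 =488
r59=111011 pc5: +32 =520
r60=111100 pc4: +16 =536
r61=111101 pc5: +32 =568
r62=111110 pc5: +32 =600
r63=111111 pc6: +64 =664
r64=1000000 pc1: +2 =666
r65=1000001 pc2: +4 =670
r66=1000010 pc2: +4 =674
r67=1000011 pc3: +8 =682
r68=1000100 pc2: +4 =686
r69=1000101 pc3: +8 =694
r70=1000110 pc3: +8 =702
r71=1000111 pc4: +16 =718
r72=1001000 pc2: +4 =722
r73=1001001 pc3: +8 =730
r74=1001010 pc3: +8 =738
r75=1001011 pc4: +16 =754
r76=1001100 pc3: +8 =762
r77=1001101 pc4: +16 =778
r78=1001110 pc4: +16 =794
r79=1001111 pc5: +32 =826
r80=1010000 pc2: +4 =830
r81=1010001 pc3: +8 =838
r82=1010010 pc3: +8 =846
r83=1010011 pc4: +16 =862
r84=1010100 pc3: +8 =870
r85=1010101 pc4: +16 =886
r86=1010110 pc4: +16 =902
r87=1010111 pc5: +32 =934
r88=1011000 pc3: +8 =942
r89=1011001 pc4: +16 =958
r90=1011010 pc4: +16 =974
r91=1011011 pc5: +32 =1006
r92=1011100 pc4: +16 =1022
r93=1011101 pc5: +32 =1054
r94=1011110 pc5: +32 =1086
r95=1011111 pc6: +64 =1150
r96=1100000 pc2: +4 =1154
r97=1100001 pc3: +8 =1162
r98=1100010 pc3: +8 =1170
r99=1100011 pc4: +16 =1186
r100=1100100 pc3: +8 =1194
r101=1100101 pc4: +16 =1210
r102=1100110 pc4: +16 =1226
r103=1100111 pc5: +32 =1258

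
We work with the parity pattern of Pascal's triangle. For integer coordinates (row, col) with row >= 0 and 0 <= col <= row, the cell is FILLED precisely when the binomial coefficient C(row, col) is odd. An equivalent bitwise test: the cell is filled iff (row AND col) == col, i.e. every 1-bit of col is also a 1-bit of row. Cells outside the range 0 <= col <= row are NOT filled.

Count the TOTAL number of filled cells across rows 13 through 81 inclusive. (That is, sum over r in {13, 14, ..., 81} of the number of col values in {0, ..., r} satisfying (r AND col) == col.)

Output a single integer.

r13=1101 pc3: +8 =8
r14=1110 pc3: +8 =16
r15=1111 pc4: +16 =32
r16=10000 pc1: +2 =34
r17=10001 pc2: +4 =38
r18=10010 pc2: +4 =42
r19=10011 pc3: +8 =50
r20=10100 pc2: +4 =54
r21=10101 pc3: +8 =62
r22=10110 pc3: +8 =70
r23=10111 pc4: +16 =86
r24=11000 pc2: +4 =90
r25=11001 pc3: +8 =98
r26=11010 pc3: +8 =106
r27=11011 pc4: +16 =122
r28=11100 pc3: +8 =130
r29=11101 pc4: +16 =146
r30=11110 pc4: +16 =162
r31=11111 pc5: +32 =194
r32=100000 pc1: +2 =196
r33=100001 pc2: +4 =200
r34=100010 pc2: +4 =204
r35=100011 pc3: +8 =212
r36=100100 pc2: +4 =216
r37=100101 pc3: +8 =224
r38=100110 pc3: +8 =232
r39=100111 pc4: +16 =248
r40=101000 pc2: +4 =252
r41=101001 pc3: +8 =260
r42=101010 pc3: +8 =268
r43=101011 pc4: +16 =284
r44=101100 pc3: +8 =292
r45=101101 pc4: +16 =308
r46=101110 pc4: +16 =324
r47=101111 pc5: +32 =356
r48=110000 pc2: +4 =360
r49=110001 pc3: +8 =368
r50=110010 pc3: +8 =376
r51=110011 pc4: +16 =392
r52=110100 pc3: +8 =400
r53=110101 pc4: +16 =416
r54=110110 pc4: +16 =432
r55=110111 pc5: +32 =464
r56=111000 pc3: +8 =472
r57=111001 pc4: +16 =488
r58=111010 pc4: +16 =504
r59=111011 pc5: +32 =536
r60=111100 pc4: +16 =552
r61=111101 pc5: +32 =584
r62=111110 pc5: +32 =616
r63=111111 pc6: +64 =680
r64=1000000 pc1: +2 =682
r65=1000001 pc2: +4 =686
r66=1000010 pc2: +4 =690
r67=1000011 pc3: +8 =698
r68=1000100 pc2: +4 =702
r69=1000101 pc3: +8 =710
r70=1000110 pc3: +8 =718
r71=1000111 pc4: +16 =734
r72=1001000 pc2: +4 =738
r73=1001001 pc3: +8 =746
r74=1001010 pc3: +8 =754
r75=1001011 pc4: +16 =770
r76=1001100 pc3: +8 =778
r77=1001101 pc4: +16 =794
r78=1001110 pc4: +16 =810
r79=1001111 pc5: +32 =842
r80=1010000 pc2: +4 =846
r81=1010001 pc3: +8 =854

Answer: 854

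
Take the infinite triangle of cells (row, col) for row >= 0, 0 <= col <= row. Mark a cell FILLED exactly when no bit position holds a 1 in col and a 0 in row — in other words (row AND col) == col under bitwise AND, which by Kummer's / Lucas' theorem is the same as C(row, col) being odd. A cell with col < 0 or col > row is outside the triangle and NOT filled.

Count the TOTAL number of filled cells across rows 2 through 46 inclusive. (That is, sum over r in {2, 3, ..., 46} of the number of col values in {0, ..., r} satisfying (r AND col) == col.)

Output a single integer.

r2=10 pc1: +2 =2
r3=11 pc2: +4 =6
r4=100 pc1: +2 =8
r5=101 pc2: +4 =12
r6=110 pc2: +4 =16
r7=111 pc3: +8 =24
r8=1000 pc1: +2 =26
r9=1001 pc2: +4 =30
r10=1010 pc2: +4 =34
r11=1011 pc3: +8 =42
r12=1100 pc2: +4 =46
r13=1101 pc3: +8 =54
r14=1110 pc3: +8 =62
r15=1111 pc4: +16 =78
r16=10000 pc1: +2 =80
r17=10001 pc2: +4 =84
r18=10010 pc2: +4 =88
r19=10011 pc3: +8 =96
r20=10100 pc2: +4 =100
r21=10101 pc3: +8 =108
r22=10110 pc3: +8 =116
r23=10111 pc4: +16 =132
r24=11000 pc2: +4 =136
r25=11001 pc3: +8 =144
r26=11010 pc3: +8 =152
r27=11011 pc4: +16 =168
r28=11100 pc3: +8 =176
r29=11101 pc4: +16 =192
r30=11110 pc4: +16 =208
r31=11111 pc5: +32 =240
r32=100000 pc1: +2 =242
r33=100001 pc2: +4 =246
r34=100010 pc2: +4 =250
r35=100011 pc3: +8 =258
r36=100100 pc2: +4 =262
r37=100101 pc3: +8 =270
r38=100110 pc3: +8 =278
r39=100111 pc4: +16 =294
r40=101000 pc2: +4 =298
r41=101001 pc3: +8 =306
r42=101010 pc3: +8 =314
r43=101011 pc4: +16 =330
r44=101100 pc3: +8 =338
r45=101101 pc4: +16 =354
r46=101110 pc4: +16 =370

Answer: 370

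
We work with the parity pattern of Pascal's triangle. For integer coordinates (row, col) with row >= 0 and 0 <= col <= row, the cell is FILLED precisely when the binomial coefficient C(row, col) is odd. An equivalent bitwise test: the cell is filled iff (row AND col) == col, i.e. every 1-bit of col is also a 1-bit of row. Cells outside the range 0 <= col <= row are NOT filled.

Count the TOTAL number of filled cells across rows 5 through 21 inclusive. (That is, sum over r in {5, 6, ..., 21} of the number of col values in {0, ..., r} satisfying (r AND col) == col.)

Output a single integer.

r5=101 pc2: +4 =4
r6=110 pc2: +4 =8
r7=111 pc3: +8 =16
r8=1000 pc1: +2 =18
r9=1001 pc2: +4 =22
r10=1010 pc2: +4 =26
r11=1011 pc3: +8 =34
r12=1100 pc2: +4 =38
r13=1101 pc3: +8 =46
r14=1110 pc3: +8 =54
r15=1111 pc4: +16 =70
r16=10000 pc1: +2 =72
r17=10001 pc2: +4 =76
r18=10010 pc2: +4 =80
r19=10011 pc3: +8 =88
r20=10100 pc2: +4 =92
r21=10101 pc3: +8 =100

Answer: 100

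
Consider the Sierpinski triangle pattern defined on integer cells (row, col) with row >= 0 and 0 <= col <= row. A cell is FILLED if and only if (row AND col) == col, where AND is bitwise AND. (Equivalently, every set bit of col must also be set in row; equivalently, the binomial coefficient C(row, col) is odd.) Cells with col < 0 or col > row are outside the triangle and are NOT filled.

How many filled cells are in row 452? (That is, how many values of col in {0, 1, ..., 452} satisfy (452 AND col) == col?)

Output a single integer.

452 in binary = 111000100
popcount(452) = number of 1-bits in 111000100 = 4
A col c satisfies (452 AND c) == c iff every set bit of c is also set in 452; each of the 4 set bits of 452 can independently be on or off in c.
count = 2^4 = 16

Answer: 16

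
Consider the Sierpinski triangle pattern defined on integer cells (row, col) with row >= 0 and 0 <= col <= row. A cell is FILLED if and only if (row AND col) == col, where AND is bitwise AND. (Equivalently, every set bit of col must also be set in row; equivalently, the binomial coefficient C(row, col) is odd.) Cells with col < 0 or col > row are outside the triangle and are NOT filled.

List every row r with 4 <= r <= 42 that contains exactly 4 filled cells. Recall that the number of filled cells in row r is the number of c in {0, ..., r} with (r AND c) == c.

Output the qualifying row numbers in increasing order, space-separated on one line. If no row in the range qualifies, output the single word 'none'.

Answer: 5 6 9 10 12 17 18 20 24 33 34 36 40

Derivation:
Row r has 2^popcount(r) filled cells, so we need popcount(r) = log2(4) = 2.
Scan r = 4..42 and keep those with exactly 2 one-bits:
r=4=100 popcount=1 -> skip
r=5=101 popcount=2 -> KEEP
r=6=110 popcount=2 -> KEEP
r=7=111 popcount=3 -> skip
r=8=1000 popcount=1 -> skip
r=9=1001 popcount=2 -> KEEP
r=10=1010 popcount=2 -> KEEP
r=11=1011 popcount=3 -> skip
r=12=1100 popcount=2 -> KEEP
r=13=1101 popcount=3 -> skip
r=14=1110 popcount=3 -> skip
r=15=1111 popcount=4 -> skip
r=16=10000 popcount=1 -> skip
r=17=10001 popcount=2 -> KEEP
r=18=10010 popcount=2 -> KEEP
r=19=10011 popcount=3 -> skip
r=20=10100 popcount=2 -> KEEP
r=21=10101 popcount=3 -> skip
r=22=10110 popcount=3 -> skip
r=23=10111 popcount=4 -> skip
r=24=11000 popcount=2 -> KEEP
r=25=11001 popcount=3 -> skip
r=26=11010 popcount=3 -> skip
r=27=11011 popcount=4 -> skip
r=28=11100 popcount=3 -> skip
r=29=11101 popcount=4 -> skip
r=30=11110 popcount=4 -> skip
r=31=11111 popcount=5 -> skip
r=32=100000 popcount=1 -> skip
r=33=100001 popcount=2 -> KEEP
r=34=100010 popcount=2 -> KEEP
r=35=100011 popcount=3 -> skip
r=36=100100 popcount=2 -> KEEP
r=37=100101 popcount=3 -> skip
r=38=100110 popcount=3 -> skip
r=39=100111 popcount=4 -> skip
r=40=101000 popcount=2 -> KEEP
r=41=101001 popcount=3 -> skip
r=42=101010 popcount=3 -> skip
Kept rows: 5 6 9 10 12 17 18 20 24 33 34 36 40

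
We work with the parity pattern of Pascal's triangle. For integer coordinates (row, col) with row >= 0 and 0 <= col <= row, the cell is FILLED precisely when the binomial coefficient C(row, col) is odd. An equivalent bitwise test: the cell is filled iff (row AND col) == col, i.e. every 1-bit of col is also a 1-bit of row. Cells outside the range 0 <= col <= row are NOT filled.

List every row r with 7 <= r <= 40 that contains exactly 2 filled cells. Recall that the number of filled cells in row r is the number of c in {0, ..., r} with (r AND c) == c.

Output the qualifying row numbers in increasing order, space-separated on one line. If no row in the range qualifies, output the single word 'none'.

Answer: 8 16 32

Derivation:
Row r has 2^popcount(r) filled cells, so we need popcount(r) = log2(2) = 1.
Scan r = 7..40 and keep those with exactly 1 one-bits:
r=7=111 popcount=3 -> skip
r=8=1000 popcount=1 -> KEEP
r=9=1001 popcount=2 -> skip
r=10=1010 popcount=2 -> skip
r=11=1011 popcount=3 -> skip
r=12=1100 popcount=2 -> skip
r=13=1101 popcount=3 -> skip
r=14=1110 popcount=3 -> skip
r=15=1111 popcount=4 -> skip
r=16=10000 popcount=1 -> KEEP
r=17=10001 popcount=2 -> skip
r=18=10010 popcount=2 -> skip
r=19=10011 popcount=3 -> skip
r=20=10100 popcount=2 -> skip
r=21=10101 popcount=3 -> skip
r=22=10110 popcount=3 -> skip
r=23=10111 popcount=4 -> skip
r=24=11000 popcount=2 -> skip
r=25=11001 popcount=3 -> skip
r=26=11010 popcount=3 -> skip
r=27=11011 popcount=4 -> skip
r=28=11100 popcount=3 -> skip
r=29=11101 popcount=4 -> skip
r=30=11110 popcount=4 -> skip
r=31=11111 popcount=5 -> skip
r=32=100000 popcount=1 -> KEEP
r=33=100001 popcount=2 -> skip
r=34=100010 popcount=2 -> skip
r=35=100011 popcount=3 -> skip
r=36=100100 popcount=2 -> skip
r=37=100101 popcount=3 -> skip
r=38=100110 popcount=3 -> skip
r=39=100111 popcount=4 -> skip
r=40=101000 popcount=2 -> skip
Kept rows: 8 16 32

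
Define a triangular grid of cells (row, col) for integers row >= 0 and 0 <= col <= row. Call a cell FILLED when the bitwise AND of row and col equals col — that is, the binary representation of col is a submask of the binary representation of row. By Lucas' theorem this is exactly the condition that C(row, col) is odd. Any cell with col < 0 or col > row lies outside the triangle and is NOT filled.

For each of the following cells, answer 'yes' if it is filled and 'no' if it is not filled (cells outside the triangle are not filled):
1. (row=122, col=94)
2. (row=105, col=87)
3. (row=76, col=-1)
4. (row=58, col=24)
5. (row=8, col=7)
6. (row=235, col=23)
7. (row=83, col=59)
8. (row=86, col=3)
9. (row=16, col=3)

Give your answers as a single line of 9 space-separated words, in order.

(122,94): row=0b1111010, col=0b1011110, row AND col = 0b1011010 = 90; 90 != 94 -> empty
(105,87): row=0b1101001, col=0b1010111, row AND col = 0b1000001 = 65; 65 != 87 -> empty
(76,-1): col outside [0, 76] -> not filled
(58,24): row=0b111010, col=0b11000, row AND col = 0b11000 = 24; 24 == 24 -> filled
(8,7): row=0b1000, col=0b111, row AND col = 0b0 = 0; 0 != 7 -> empty
(235,23): row=0b11101011, col=0b10111, row AND col = 0b11 = 3; 3 != 23 -> empty
(83,59): row=0b1010011, col=0b111011, row AND col = 0b10011 = 19; 19 != 59 -> empty
(86,3): row=0b1010110, col=0b11, row AND col = 0b10 = 2; 2 != 3 -> empty
(16,3): row=0b10000, col=0b11, row AND col = 0b0 = 0; 0 != 3 -> empty

Answer: no no no yes no no no no no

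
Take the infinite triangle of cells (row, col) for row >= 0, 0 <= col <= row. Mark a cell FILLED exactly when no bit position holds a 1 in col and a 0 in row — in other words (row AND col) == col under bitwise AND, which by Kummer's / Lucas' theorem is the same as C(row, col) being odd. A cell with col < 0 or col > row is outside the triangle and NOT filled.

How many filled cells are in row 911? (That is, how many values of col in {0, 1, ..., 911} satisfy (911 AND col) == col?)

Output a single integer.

Answer: 128

Derivation:
911 in binary = 1110001111
popcount(911) = number of 1-bits in 1110001111 = 7
A col c satisfies (911 AND c) == c iff every set bit of c is also set in 911; each of the 7 set bits of 911 can independently be on or off in c.
count = 2^7 = 128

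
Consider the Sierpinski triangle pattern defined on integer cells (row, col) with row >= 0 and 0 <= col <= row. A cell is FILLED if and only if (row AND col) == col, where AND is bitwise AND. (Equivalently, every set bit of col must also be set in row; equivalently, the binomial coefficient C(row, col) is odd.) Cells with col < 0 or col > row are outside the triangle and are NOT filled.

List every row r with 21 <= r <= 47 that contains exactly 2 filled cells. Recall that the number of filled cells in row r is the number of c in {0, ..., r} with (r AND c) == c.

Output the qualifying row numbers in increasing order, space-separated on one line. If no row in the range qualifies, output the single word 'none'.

Row r has 2^popcount(r) filled cells, so we need popcount(r) = log2(2) = 1.
Scan r = 21..47 and keep those with exactly 1 one-bits:
r=21=10101 popcount=3 -> skip
r=22=10110 popcount=3 -> skip
r=23=10111 popcount=4 -> skip
r=24=11000 popcount=2 -> skip
r=25=11001 popcount=3 -> skip
r=26=11010 popcount=3 -> skip
r=27=11011 popcount=4 -> skip
r=28=11100 popcount=3 -> skip
r=29=11101 popcount=4 -> skip
r=30=11110 popcount=4 -> skip
r=31=11111 popcount=5 -> skip
r=32=100000 popcount=1 -> KEEP
r=33=100001 popcount=2 -> skip
r=34=100010 popcount=2 -> skip
r=35=100011 popcount=3 -> skip
r=36=100100 popcount=2 -> skip
r=37=100101 popcount=3 -> skip
r=38=100110 popcount=3 -> skip
r=39=100111 popcount=4 -> skip
r=40=101000 popcount=2 -> skip
r=41=101001 popcount=3 -> skip
r=42=101010 popcount=3 -> skip
r=43=101011 popcount=4 -> skip
r=44=101100 popcount=3 -> skip
r=45=101101 popcount=4 -> skip
r=46=101110 popcount=4 -> skip
r=47=101111 popcount=5 -> skip
Kept rows: 32

Answer: 32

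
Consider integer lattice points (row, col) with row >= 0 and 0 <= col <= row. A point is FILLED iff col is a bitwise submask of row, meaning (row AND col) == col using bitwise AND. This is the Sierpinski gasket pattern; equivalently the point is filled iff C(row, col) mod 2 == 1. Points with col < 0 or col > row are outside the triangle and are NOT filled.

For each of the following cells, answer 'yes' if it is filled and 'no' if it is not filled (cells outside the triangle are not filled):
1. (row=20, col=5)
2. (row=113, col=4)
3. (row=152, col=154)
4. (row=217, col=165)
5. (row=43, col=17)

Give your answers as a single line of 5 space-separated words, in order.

(20,5): row=0b10100, col=0b101, row AND col = 0b100 = 4; 4 != 5 -> empty
(113,4): row=0b1110001, col=0b100, row AND col = 0b0 = 0; 0 != 4 -> empty
(152,154): col outside [0, 152] -> not filled
(217,165): row=0b11011001, col=0b10100101, row AND col = 0b10000001 = 129; 129 != 165 -> empty
(43,17): row=0b101011, col=0b10001, row AND col = 0b1 = 1; 1 != 17 -> empty

Answer: no no no no no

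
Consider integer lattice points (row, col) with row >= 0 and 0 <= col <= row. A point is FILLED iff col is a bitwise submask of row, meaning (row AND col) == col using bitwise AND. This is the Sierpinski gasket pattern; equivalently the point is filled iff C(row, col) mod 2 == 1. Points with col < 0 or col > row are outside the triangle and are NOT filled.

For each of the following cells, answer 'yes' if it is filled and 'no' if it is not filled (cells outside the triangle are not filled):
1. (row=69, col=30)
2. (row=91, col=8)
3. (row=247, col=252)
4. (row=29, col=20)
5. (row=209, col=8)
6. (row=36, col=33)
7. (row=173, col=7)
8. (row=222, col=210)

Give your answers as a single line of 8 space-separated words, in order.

Answer: no yes no yes no no no yes

Derivation:
(69,30): row=0b1000101, col=0b11110, row AND col = 0b100 = 4; 4 != 30 -> empty
(91,8): row=0b1011011, col=0b1000, row AND col = 0b1000 = 8; 8 == 8 -> filled
(247,252): col outside [0, 247] -> not filled
(29,20): row=0b11101, col=0b10100, row AND col = 0b10100 = 20; 20 == 20 -> filled
(209,8): row=0b11010001, col=0b1000, row AND col = 0b0 = 0; 0 != 8 -> empty
(36,33): row=0b100100, col=0b100001, row AND col = 0b100000 = 32; 32 != 33 -> empty
(173,7): row=0b10101101, col=0b111, row AND col = 0b101 = 5; 5 != 7 -> empty
(222,210): row=0b11011110, col=0b11010010, row AND col = 0b11010010 = 210; 210 == 210 -> filled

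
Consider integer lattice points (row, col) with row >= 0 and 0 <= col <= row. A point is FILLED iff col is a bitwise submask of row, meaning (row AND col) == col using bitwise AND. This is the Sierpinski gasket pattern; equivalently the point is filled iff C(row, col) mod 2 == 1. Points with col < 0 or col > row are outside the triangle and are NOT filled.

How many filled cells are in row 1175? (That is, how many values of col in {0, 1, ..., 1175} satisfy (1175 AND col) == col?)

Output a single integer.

1175 in binary = 10010010111
popcount(1175) = number of 1-bits in 10010010111 = 6
A col c satisfies (1175 AND c) == c iff every set bit of c is also set in 1175; each of the 6 set bits of 1175 can independently be on or off in c.
count = 2^6 = 64

Answer: 64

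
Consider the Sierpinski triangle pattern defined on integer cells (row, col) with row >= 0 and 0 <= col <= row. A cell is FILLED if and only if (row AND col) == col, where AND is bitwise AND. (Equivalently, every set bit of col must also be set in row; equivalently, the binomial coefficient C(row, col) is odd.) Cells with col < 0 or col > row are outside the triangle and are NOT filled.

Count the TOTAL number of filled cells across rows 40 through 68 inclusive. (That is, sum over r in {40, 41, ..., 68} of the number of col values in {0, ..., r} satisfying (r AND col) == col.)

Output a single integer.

r40=101000 pc2: +4 =4
r41=101001 pc3: +8 =12
r42=101010 pc3: +8 =20
r43=101011 pc4: +16 =36
r44=101100 pc3: +8 =44
r45=101101 pc4: +16 =60
r46=101110 pc4: +16 =76
r47=101111 pc5: +32 =108
r48=110000 pc2: +4 =112
r49=110001 pc3: +8 =120
r50=110010 pc3: +8 =128
r51=110011 pc4: +16 =144
r52=110100 pc3: +8 =152
r53=110101 pc4: +16 =168
r54=110110 pc4: +16 =184
r55=110111 pc5: +32 =216
r56=111000 pc3: +8 =224
r57=111001 pc4: +16 =240
r58=111010 pc4: +16 =256
r59=111011 pc5: +32 =288
r60=111100 pc4: +16 =304
r61=111101 pc5: +32 =336
r62=111110 pc5: +32 =368
r63=111111 pc6: +64 =432
r64=1000000 pc1: +2 =434
r65=1000001 pc2: +4 =438
r66=1000010 pc2: +4 =442
r67=1000011 pc3: +8 =450
r68=1000100 pc2: +4 =454

Answer: 454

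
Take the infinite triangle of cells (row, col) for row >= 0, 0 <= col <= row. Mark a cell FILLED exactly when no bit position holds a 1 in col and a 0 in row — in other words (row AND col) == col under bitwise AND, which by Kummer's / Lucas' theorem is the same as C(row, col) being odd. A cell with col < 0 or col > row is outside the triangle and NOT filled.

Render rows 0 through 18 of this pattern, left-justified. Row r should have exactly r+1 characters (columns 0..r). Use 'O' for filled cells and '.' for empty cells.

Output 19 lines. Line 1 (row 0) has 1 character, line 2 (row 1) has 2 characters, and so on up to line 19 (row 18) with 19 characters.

Answer: O
OO
O.O
OOOO
O...O
OO..OO
O.O.O.O
OOOOOOOO
O.......O
OO......OO
O.O.....O.O
OOOO....OOOO
O...O...O...O
OO..OO..OO..OO
O.O.O.O.O.O.O.O
OOOOOOOOOOOOOOOO
O...............O
OO..............OO
O.O.............O.O

Derivation:
r0=0: O
r1=1: OO
r2=10: O.O
r3=11: OOOO
r4=100: O...O
r5=101: OO..OO
r6=110: O.O.O.O
r7=111: OOOOOOOO
r8=1000: O.......O
r9=1001: OO......OO
r10=1010: O.O.....O.O
r11=1011: OOOO....OOOO
r12=1100: O...O...O...O
r13=1101: OO..OO..OO..OO
r14=1110: O.O.O.O.O.O.O.O
r15=1111: OOOOOOOOOOOOOOOO
r16=10000: O...............O
r17=10001: OO..............OO
r18=10010: O.O.............O.O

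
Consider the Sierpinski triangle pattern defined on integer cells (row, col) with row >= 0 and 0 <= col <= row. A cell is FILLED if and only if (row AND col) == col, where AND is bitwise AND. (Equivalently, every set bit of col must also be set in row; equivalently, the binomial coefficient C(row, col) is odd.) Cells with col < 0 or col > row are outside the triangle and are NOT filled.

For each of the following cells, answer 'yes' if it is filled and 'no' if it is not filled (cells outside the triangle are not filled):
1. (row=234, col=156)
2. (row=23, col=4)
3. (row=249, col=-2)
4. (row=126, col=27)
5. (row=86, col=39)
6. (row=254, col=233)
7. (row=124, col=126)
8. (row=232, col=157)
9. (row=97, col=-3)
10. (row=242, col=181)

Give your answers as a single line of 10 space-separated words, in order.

Answer: no yes no no no no no no no no

Derivation:
(234,156): row=0b11101010, col=0b10011100, row AND col = 0b10001000 = 136; 136 != 156 -> empty
(23,4): row=0b10111, col=0b100, row AND col = 0b100 = 4; 4 == 4 -> filled
(249,-2): col outside [0, 249] -> not filled
(126,27): row=0b1111110, col=0b11011, row AND col = 0b11010 = 26; 26 != 27 -> empty
(86,39): row=0b1010110, col=0b100111, row AND col = 0b110 = 6; 6 != 39 -> empty
(254,233): row=0b11111110, col=0b11101001, row AND col = 0b11101000 = 232; 232 != 233 -> empty
(124,126): col outside [0, 124] -> not filled
(232,157): row=0b11101000, col=0b10011101, row AND col = 0b10001000 = 136; 136 != 157 -> empty
(97,-3): col outside [0, 97] -> not filled
(242,181): row=0b11110010, col=0b10110101, row AND col = 0b10110000 = 176; 176 != 181 -> empty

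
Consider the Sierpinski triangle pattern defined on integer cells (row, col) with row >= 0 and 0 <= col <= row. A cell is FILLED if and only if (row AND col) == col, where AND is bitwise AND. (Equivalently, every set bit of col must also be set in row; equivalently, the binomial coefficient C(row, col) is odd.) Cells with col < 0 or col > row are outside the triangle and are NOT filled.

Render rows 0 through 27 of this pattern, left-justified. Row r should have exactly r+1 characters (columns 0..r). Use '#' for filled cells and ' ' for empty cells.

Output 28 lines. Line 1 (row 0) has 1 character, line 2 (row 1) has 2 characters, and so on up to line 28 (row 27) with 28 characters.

Answer: #
##
# #
####
#   #
##  ##
# # # #
########
#       #
##      ##
# #     # #
####    ####
#   #   #   #
##  ##  ##  ##
# # # # # # # #
################
#               #
##              ##
# #             # #
####            ####
#   #           #   #
##  ##          ##  ##
# # # #         # # # #
########        ########
#       #       #       #
##      ##      ##      ##
# #     # #     # #     # #
####    ####    ####    ####

Derivation:
r0=0: #
r1=1: ##
r2=10: # #
r3=11: ####
r4=100: #   #
r5=101: ##  ##
r6=110: # # # #
r7=111: ########
r8=1000: #       #
r9=1001: ##      ##
r10=1010: # #     # #
r11=1011: ####    ####
r12=1100: #   #   #   #
r13=1101: ##  ##  ##  ##
r14=1110: # # # # # # # #
r15=1111: ################
r16=10000: #               #
r17=10001: ##              ##
r18=10010: # #             # #
r19=10011: ####            ####
r20=10100: #   #           #   #
r21=10101: ##  ##          ##  ##
r22=10110: # # # #         # # # #
r23=10111: ########        ########
r24=11000: #       #       #       #
r25=11001: ##      ##      ##      ##
r26=11010: # #     # #     # #     # #
r27=11011: ####    ####    ####    ####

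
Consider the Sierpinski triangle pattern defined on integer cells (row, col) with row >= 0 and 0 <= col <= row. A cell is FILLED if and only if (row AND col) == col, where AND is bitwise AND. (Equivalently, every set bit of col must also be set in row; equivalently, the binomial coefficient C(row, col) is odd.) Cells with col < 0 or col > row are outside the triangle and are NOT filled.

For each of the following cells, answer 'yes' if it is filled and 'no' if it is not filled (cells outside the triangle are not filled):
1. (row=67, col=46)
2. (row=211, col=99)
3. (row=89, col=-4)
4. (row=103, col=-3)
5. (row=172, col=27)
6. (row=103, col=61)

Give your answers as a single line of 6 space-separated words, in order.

Answer: no no no no no no

Derivation:
(67,46): row=0b1000011, col=0b101110, row AND col = 0b10 = 2; 2 != 46 -> empty
(211,99): row=0b11010011, col=0b1100011, row AND col = 0b1000011 = 67; 67 != 99 -> empty
(89,-4): col outside [0, 89] -> not filled
(103,-3): col outside [0, 103] -> not filled
(172,27): row=0b10101100, col=0b11011, row AND col = 0b1000 = 8; 8 != 27 -> empty
(103,61): row=0b1100111, col=0b111101, row AND col = 0b100101 = 37; 37 != 61 -> empty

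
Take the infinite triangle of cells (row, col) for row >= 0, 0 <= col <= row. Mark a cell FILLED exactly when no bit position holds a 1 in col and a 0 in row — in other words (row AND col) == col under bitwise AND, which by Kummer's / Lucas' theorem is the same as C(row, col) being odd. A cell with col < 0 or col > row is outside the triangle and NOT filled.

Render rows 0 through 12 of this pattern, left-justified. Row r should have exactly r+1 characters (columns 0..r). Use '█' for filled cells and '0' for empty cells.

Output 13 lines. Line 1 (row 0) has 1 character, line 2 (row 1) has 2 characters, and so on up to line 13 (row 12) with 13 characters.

Answer: █
██
█0█
████
█000█
██00██
█0█0█0█
████████
█0000000█
██000000██
█0█00000█0█
████0000████
█000█000█000█

Derivation:
r0=0: █
r1=1: ██
r2=10: █0█
r3=11: ████
r4=100: █000█
r5=101: ██00██
r6=110: █0█0█0█
r7=111: ████████
r8=1000: █0000000█
r9=1001: ██000000██
r10=1010: █0█00000█0█
r11=1011: ████0000████
r12=1100: █000█000█000█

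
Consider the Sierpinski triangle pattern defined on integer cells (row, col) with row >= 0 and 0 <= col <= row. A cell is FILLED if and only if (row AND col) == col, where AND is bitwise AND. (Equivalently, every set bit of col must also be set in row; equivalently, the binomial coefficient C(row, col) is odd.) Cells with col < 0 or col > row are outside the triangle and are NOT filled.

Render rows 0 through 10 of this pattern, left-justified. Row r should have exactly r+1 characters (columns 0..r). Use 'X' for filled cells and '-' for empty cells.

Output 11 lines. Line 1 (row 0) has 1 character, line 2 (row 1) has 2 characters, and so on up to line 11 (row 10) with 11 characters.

r0=0: X
r1=1: XX
r2=10: X-X
r3=11: XXXX
r4=100: X---X
r5=101: XX--XX
r6=110: X-X-X-X
r7=111: XXXXXXXX
r8=1000: X-------X
r9=1001: XX------XX
r10=1010: X-X-----X-X

Answer: X
XX
X-X
XXXX
X---X
XX--XX
X-X-X-X
XXXXXXXX
X-------X
XX------XX
X-X-----X-X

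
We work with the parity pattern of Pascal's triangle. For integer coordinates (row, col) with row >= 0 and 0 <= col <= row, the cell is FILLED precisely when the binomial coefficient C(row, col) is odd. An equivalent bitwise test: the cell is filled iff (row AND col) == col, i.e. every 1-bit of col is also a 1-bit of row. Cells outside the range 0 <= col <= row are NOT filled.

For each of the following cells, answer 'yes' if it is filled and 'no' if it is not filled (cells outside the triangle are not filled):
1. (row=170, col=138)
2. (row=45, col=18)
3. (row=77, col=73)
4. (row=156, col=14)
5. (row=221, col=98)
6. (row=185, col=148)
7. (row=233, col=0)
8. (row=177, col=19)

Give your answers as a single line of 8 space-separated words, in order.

Answer: yes no yes no no no yes no

Derivation:
(170,138): row=0b10101010, col=0b10001010, row AND col = 0b10001010 = 138; 138 == 138 -> filled
(45,18): row=0b101101, col=0b10010, row AND col = 0b0 = 0; 0 != 18 -> empty
(77,73): row=0b1001101, col=0b1001001, row AND col = 0b1001001 = 73; 73 == 73 -> filled
(156,14): row=0b10011100, col=0b1110, row AND col = 0b1100 = 12; 12 != 14 -> empty
(221,98): row=0b11011101, col=0b1100010, row AND col = 0b1000000 = 64; 64 != 98 -> empty
(185,148): row=0b10111001, col=0b10010100, row AND col = 0b10010000 = 144; 144 != 148 -> empty
(233,0): row=0b11101001, col=0b0, row AND col = 0b0 = 0; 0 == 0 -> filled
(177,19): row=0b10110001, col=0b10011, row AND col = 0b10001 = 17; 17 != 19 -> empty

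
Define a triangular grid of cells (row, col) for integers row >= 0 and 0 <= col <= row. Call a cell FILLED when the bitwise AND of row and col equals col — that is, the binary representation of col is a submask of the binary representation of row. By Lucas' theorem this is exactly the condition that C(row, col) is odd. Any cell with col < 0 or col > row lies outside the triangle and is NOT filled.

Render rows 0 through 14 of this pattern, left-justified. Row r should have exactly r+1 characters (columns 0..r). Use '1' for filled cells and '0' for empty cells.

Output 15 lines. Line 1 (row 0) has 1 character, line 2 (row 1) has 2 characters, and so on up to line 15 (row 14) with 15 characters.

r0=0: 1
r1=1: 11
r2=10: 101
r3=11: 1111
r4=100: 10001
r5=101: 110011
r6=110: 1010101
r7=111: 11111111
r8=1000: 100000001
r9=1001: 1100000011
r10=1010: 10100000101
r11=1011: 111100001111
r12=1100: 1000100010001
r13=1101: 11001100110011
r14=1110: 101010101010101

Answer: 1
11
101
1111
10001
110011
1010101
11111111
100000001
1100000011
10100000101
111100001111
1000100010001
11001100110011
101010101010101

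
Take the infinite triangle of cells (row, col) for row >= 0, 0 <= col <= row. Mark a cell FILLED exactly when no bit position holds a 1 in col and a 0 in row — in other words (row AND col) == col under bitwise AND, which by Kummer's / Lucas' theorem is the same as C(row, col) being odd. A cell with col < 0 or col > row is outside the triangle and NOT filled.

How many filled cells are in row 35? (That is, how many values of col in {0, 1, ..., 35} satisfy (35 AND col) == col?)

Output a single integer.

Answer: 8

Derivation:
35 in binary = 100011
popcount(35) = number of 1-bits in 100011 = 3
A col c satisfies (35 AND c) == c iff every set bit of c is also set in 35; each of the 3 set bits of 35 can independently be on or off in c.
count = 2^3 = 8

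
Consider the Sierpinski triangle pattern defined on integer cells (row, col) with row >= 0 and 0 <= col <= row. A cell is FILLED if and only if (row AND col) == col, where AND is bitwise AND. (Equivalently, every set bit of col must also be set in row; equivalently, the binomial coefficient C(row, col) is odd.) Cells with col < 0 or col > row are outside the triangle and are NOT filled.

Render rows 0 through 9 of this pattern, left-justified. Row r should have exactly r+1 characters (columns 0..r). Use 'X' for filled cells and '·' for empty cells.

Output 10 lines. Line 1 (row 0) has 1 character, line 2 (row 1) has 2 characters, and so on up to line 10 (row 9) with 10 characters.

r0=0: X
r1=1: XX
r2=10: X·X
r3=11: XXXX
r4=100: X···X
r5=101: XX··XX
r6=110: X·X·X·X
r7=111: XXXXXXXX
r8=1000: X·······X
r9=1001: XX······XX

Answer: X
XX
X·X
XXXX
X···X
XX··XX
X·X·X·X
XXXXXXXX
X·······X
XX······XX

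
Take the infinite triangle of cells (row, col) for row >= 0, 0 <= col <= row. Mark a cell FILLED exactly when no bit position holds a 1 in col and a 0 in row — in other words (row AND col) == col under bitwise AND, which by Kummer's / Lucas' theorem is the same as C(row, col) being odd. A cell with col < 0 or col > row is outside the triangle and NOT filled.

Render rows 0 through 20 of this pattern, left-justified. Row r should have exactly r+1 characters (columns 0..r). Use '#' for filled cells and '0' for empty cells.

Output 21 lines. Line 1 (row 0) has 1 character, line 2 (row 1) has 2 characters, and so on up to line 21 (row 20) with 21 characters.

r0=0: #
r1=1: ##
r2=10: #0#
r3=11: ####
r4=100: #000#
r5=101: ##00##
r6=110: #0#0#0#
r7=111: ########
r8=1000: #0000000#
r9=1001: ##000000##
r10=1010: #0#00000#0#
r11=1011: ####0000####
r12=1100: #000#000#000#
r13=1101: ##00##00##00##
r14=1110: #0#0#0#0#0#0#0#
r15=1111: ################
r16=10000: #000000000000000#
r17=10001: ##00000000000000##
r18=10010: #0#0000000000000#0#
r19=10011: ####000000000000####
r20=10100: #000#00000000000#000#

Answer: #
##
#0#
####
#000#
##00##
#0#0#0#
########
#0000000#
##000000##
#0#00000#0#
####0000####
#000#000#000#
##00##00##00##
#0#0#0#0#0#0#0#
################
#000000000000000#
##00000000000000##
#0#0000000000000#0#
####000000000000####
#000#00000000000#000#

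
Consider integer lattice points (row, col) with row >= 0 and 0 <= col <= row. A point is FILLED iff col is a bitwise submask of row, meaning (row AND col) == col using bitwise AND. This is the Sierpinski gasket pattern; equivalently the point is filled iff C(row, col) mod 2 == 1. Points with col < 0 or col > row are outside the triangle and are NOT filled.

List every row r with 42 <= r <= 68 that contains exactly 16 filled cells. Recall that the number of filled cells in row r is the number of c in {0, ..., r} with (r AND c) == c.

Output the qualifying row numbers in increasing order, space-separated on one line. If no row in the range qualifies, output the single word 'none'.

Answer: 43 45 46 51 53 54 57 58 60

Derivation:
Row r has 2^popcount(r) filled cells, so we need popcount(r) = log2(16) = 4.
Scan r = 42..68 and keep those with exactly 4 one-bits:
r=42=101010 popcount=3 -> skip
r=43=101011 popcount=4 -> KEEP
r=44=101100 popcount=3 -> skip
r=45=101101 popcount=4 -> KEEP
r=46=101110 popcount=4 -> KEEP
r=47=101111 popcount=5 -> skip
r=48=110000 popcount=2 -> skip
r=49=110001 popcount=3 -> skip
r=50=110010 popcount=3 -> skip
r=51=110011 popcount=4 -> KEEP
r=52=110100 popcount=3 -> skip
r=53=110101 popcount=4 -> KEEP
r=54=110110 popcount=4 -> KEEP
r=55=110111 popcount=5 -> skip
r=56=111000 popcount=3 -> skip
r=57=111001 popcount=4 -> KEEP
r=58=111010 popcount=4 -> KEEP
r=59=111011 popcount=5 -> skip
r=60=111100 popcount=4 -> KEEP
r=61=111101 popcount=5 -> skip
r=62=111110 popcount=5 -> skip
r=63=111111 popcount=6 -> skip
r=64=1000000 popcount=1 -> skip
r=65=1000001 popcount=2 -> skip
r=66=1000010 popcount=2 -> skip
r=67=1000011 popcount=3 -> skip
r=68=1000100 popcount=2 -> skip
Kept rows: 43 45 46 51 53 54 57 58 60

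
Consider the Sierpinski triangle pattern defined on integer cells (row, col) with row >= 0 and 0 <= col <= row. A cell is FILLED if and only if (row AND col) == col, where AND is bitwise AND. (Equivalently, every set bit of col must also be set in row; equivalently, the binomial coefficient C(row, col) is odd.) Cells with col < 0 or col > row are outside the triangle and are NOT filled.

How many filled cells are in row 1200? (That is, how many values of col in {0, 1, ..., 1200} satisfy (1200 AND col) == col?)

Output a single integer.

Answer: 16

Derivation:
1200 in binary = 10010110000
popcount(1200) = number of 1-bits in 10010110000 = 4
A col c satisfies (1200 AND c) == c iff every set bit of c is also set in 1200; each of the 4 set bits of 1200 can independently be on or off in c.
count = 2^4 = 16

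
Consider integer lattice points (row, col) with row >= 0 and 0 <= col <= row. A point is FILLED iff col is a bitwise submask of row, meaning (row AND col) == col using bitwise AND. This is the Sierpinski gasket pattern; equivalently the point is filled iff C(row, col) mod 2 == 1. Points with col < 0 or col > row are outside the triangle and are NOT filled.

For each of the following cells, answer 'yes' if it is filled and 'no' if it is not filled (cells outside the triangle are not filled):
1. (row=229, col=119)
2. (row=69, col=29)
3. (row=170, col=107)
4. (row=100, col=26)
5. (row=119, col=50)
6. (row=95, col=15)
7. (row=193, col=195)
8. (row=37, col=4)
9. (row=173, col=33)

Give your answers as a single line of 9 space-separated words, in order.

(229,119): row=0b11100101, col=0b1110111, row AND col = 0b1100101 = 101; 101 != 119 -> empty
(69,29): row=0b1000101, col=0b11101, row AND col = 0b101 = 5; 5 != 29 -> empty
(170,107): row=0b10101010, col=0b1101011, row AND col = 0b101010 = 42; 42 != 107 -> empty
(100,26): row=0b1100100, col=0b11010, row AND col = 0b0 = 0; 0 != 26 -> empty
(119,50): row=0b1110111, col=0b110010, row AND col = 0b110010 = 50; 50 == 50 -> filled
(95,15): row=0b1011111, col=0b1111, row AND col = 0b1111 = 15; 15 == 15 -> filled
(193,195): col outside [0, 193] -> not filled
(37,4): row=0b100101, col=0b100, row AND col = 0b100 = 4; 4 == 4 -> filled
(173,33): row=0b10101101, col=0b100001, row AND col = 0b100001 = 33; 33 == 33 -> filled

Answer: no no no no yes yes no yes yes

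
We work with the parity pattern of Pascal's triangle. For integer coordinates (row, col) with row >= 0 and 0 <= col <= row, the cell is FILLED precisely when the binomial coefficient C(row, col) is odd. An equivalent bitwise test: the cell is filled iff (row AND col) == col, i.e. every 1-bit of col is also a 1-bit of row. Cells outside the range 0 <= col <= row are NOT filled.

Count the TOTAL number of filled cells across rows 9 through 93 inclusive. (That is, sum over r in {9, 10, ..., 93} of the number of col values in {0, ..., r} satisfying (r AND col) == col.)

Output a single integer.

r9=1001 pc2: +4 =4
r10=1010 pc2: +4 =8
r11=1011 pc3: +8 =16
r12=1100 pc2: +4 =20
r13=1101 pc3: +8 =28
r14=1110 pc3: +8 =36
r15=1111 pc4: +16 =52
r16=10000 pc1: +2 =54
r17=10001 pc2: +4 =58
r18=10010 pc2: +4 =62
r19=10011 pc3: +8 =70
r20=10100 pc2: +4 =74
r21=10101 pc3: +8 =82
r22=10110 pc3: +8 =90
r23=10111 pc4: +16 =106
r24=11000 pc2: +4 =110
r25=11001 pc3: +8 =118
r26=11010 pc3: +8 =126
r27=11011 pc4: +16 =142
r28=11100 pc3: +8 =150
r29=11101 pc4: +16 =166
r30=11110 pc4: +16 =182
r31=11111 pc5: +32 =214
r32=100000 pc1: +2 =216
r33=100001 pc2: +4 =220
r34=100010 pc2: +4 =224
r35=100011 pc3: +8 =232
r36=100100 pc2: +4 =236
r37=100101 pc3: +8 =244
r38=100110 pc3: +8 =252
r39=100111 pc4: +16 =268
r40=101000 pc2: +4 =272
r41=101001 pc3: +8 =280
r42=101010 pc3: +8 =288
r43=101011 pc4: +16 =304
r44=101100 pc3: +8 =312
r45=101101 pc4: +16 =328
r46=101110 pc4: +16 =344
r47=101111 pc5: +32 =376
r48=110000 pc2: +4 =380
r49=110001 pc3: +8 =388
r50=110010 pc3: +8 =396
r51=110011 pc4: +16 =412
r52=110100 pc3: +8 =420
r53=110101 pc4: +16 =436
r54=110110 pc4: +16 =452
r55=110111 pc5: +32 =484
r56=111000 pc3: +8 =492
r57=111001 pc4: +16 =508
r58=111010 pc4: +16 =524
r59=111011 pc5: +32 =556
r60=111100 pc4: +16 =572
r61=111101 pc5: +32 =604
r62=111110 pc5: +32 =636
r63=111111 pc6: +64 =700
r64=1000000 pc1: +2 =702
r65=1000001 pc2: +4 =706
r66=1000010 pc2: +4 =710
r67=1000011 pc3: +8 =718
r68=1000100 pc2: +4 =722
r69=1000101 pc3: +8 =730
r70=1000110 pc3: +8 =738
r71=1000111 pc4: +16 =754
r72=1001000 pc2: +4 =758
r73=1001001 pc3: +8 =766
r74=1001010 pc3: +8 =774
r75=1001011 pc4: +16 =790
r76=1001100 pc3: +8 =798
r77=1001101 pc4: +16 =814
r78=1001110 pc4: +16 =830
r79=1001111 pc5: +32 =862
r80=1010000 pc2: +4 =866
r81=1010001 pc3: +8 =874
r82=1010010 pc3: +8 =882
r83=1010011 pc4: +16 =898
r84=1010100 pc3: +8 =906
r85=1010101 pc4: +16 =922
r86=1010110 pc4: +16 =938
r87=1010111 pc5: +32 =970
r88=1011000 pc3: +8 =978
r89=1011001 pc4: +16 =994
r90=1011010 pc4: +16 =1010
r91=1011011 pc5: +32 =1042
r92=1011100 pc4: +16 =1058
r93=1011101 pc5: +32 =1090

Answer: 1090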